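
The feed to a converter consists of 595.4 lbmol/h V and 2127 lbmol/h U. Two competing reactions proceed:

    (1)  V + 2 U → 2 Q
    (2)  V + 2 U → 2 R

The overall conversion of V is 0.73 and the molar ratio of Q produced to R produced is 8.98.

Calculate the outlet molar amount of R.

87.1 lbmol/h

Conversion of V: V consumed = 0.73 × 595.4 = 434.6 lbmol/h = 1ξ₁ + 1ξ₂.
Selectivity: 2ξ₁ / (2ξ₂) = 8.98 → ξ₁ = 8.98 ξ₂.
Substitute: (1·8.98 + 1) ξ₂ = 434.6 → ξ₂ = 43.55 lbmol/h, ξ₁ = 391.1 lbmol/h.
Outlet amounts (n = n₀ + Σ ν·ξ):
  V: 595.4 − 1(391.1) − 1(43.55) = 160.8
  U: 2127 − 2(391.1) − 2(43.55) = 1258
  Q: 0 + 2(391.1) = 782.2
  R: 0 + 2(43.55) = 87.1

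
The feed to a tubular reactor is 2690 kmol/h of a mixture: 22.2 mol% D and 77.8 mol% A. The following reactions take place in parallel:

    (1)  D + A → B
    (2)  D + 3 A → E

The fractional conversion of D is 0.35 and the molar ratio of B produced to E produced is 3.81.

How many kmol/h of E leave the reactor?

43.5 kmol/h

Conversion of D: D consumed = 0.35 × 597.2 = 209 kmol/h = 1ξ₁ + 1ξ₂.
Selectivity: 1ξ₁ / (1ξ₂) = 3.81 → ξ₁ = 3.81 ξ₂.
Substitute: (1·3.81 + 1) ξ₂ = 209 → ξ₂ = 43.45 kmol/h, ξ₁ = 165.6 kmol/h.
Outlet amounts (n = n₀ + Σ ν·ξ):
  D: 597.2 − 1(165.6) − 1(43.45) = 388.2
  A: 2093 − 1(165.6) − 3(43.45) = 1797
  B: 0 + 1(165.6) = 165.6
  E: 0 + 1(43.45) = 43.45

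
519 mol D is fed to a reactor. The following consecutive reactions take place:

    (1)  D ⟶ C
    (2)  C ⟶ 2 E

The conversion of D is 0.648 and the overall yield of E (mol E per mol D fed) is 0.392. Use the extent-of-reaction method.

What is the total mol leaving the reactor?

621 mol

Conversion of D: D consumed = 1ξ₁ = 0.648 × 519 → ξ₁ = 336.3 mol.
Yield of E: 2ξ₂ / 519 = 0.392 → ξ₂ = 101.7 mol.
Outlet amounts (n = n₀ + Σ ν·ξ):
  D: 519 − 1(336.3) = 182.7
  C: 0 + 1(336.3) − 1(101.7) = 234.6
  E: 0 + 2(101.7) = 203.4
Total out = 182.7 + 234.6 + 203.4 = 620.7 mol.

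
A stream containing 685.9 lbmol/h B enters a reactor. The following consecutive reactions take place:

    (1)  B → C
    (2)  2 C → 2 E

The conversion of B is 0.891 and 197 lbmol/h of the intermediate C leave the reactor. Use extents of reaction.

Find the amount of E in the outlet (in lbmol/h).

414 lbmol/h

Conversion of B: B consumed = 1ξ₁ = 0.891 × 685.9 → ξ₁ = 611.1 lbmol/h.
C balance: n_C = 0 + 1ξ₁ − 2ξ₂ = 197 → ξ₂ = (1·611.1 − 197)/2 = 207.1 lbmol/h.
Outlet amounts (n = n₀ + Σ ν·ξ):
  B: 685.9 − 1(611.1) = 74.76
  C: 0 + 1(611.1) − 2(207.1) = 197
  E: 0 + 2(207.1) = 414.1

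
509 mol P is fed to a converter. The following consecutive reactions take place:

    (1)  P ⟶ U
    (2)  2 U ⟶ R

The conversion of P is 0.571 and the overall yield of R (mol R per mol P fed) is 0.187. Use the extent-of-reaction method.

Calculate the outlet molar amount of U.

100 mol

Conversion of P: P consumed = 1ξ₁ = 0.571 × 509 → ξ₁ = 290.6 mol.
Yield of R: 1ξ₂ / 509 = 0.187 → ξ₂ = 95.18 mol.
Outlet amounts (n = n₀ + Σ ν·ξ):
  P: 509 − 1(290.6) = 218.4
  U: 0 + 1(290.6) − 2(95.18) = 100.3
  R: 0 + 1(95.18) = 95.18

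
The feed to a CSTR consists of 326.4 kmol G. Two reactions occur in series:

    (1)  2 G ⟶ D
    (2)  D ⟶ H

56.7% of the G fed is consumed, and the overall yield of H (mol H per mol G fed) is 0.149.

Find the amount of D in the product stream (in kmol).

43.9 kmol

Conversion of G: G consumed = 2ξ₁ = 0.567 × 326.4 → ξ₁ = 92.53 kmol.
Yield of H: 1ξ₂ / 326.4 = 0.149 → ξ₂ = 48.63 kmol.
Outlet amounts (n = n₀ + Σ ν·ξ):
  G: 326.4 − 2(92.53) = 141.3
  D: 0 + 1(92.53) − 1(48.63) = 43.9
  H: 0 + 1(48.63) = 48.63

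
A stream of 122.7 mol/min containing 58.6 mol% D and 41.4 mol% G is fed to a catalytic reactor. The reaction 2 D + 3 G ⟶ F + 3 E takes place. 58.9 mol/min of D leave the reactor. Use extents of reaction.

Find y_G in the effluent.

For D: n = n₀ − 2ξ → 58.9 = 71.9 − 2ξ, giving ξ = 6.501 mol/min.
Outlet amounts (n = n₀ + ν ξ):
  D: 71.9 − 2(6.501) = 58.9
  G: 50.8 − 3(6.501) = 31.29
  F: 0 + 1(6.501) = 6.501
  E: 0 + 3(6.501) = 19.5
Total out = 116.2 mol/min; y_G = 31.29 / 116.2 = 0.2693.

0.269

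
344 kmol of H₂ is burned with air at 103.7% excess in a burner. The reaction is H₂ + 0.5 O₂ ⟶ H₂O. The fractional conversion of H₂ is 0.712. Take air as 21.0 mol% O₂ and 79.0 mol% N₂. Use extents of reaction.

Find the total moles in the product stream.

1890 kmol

Stoichiometric O₂ = 0.5 × 344 = 172 kmol; O₂ fed = 172 × 2.037 = 350.4 kmol.
N₂ fed = 350.4 × 79/21 = 1318 kmol.
Fuel reacted = 0.712 × 344 → ξ = 244.9 kmol.
Outlet (n = n₀ + ν ξ):
  H₂: 344 − 1(244.9) = 99.07
  O₂: 350.4 − 0.5(244.9) = 227.9
  N₂: 1318 (inert)
  H₂O: 0 + 1(244.9) = 244.9
Total out = 99.07 + 227.9 + 1318 + 244.9 = 1890 kmol.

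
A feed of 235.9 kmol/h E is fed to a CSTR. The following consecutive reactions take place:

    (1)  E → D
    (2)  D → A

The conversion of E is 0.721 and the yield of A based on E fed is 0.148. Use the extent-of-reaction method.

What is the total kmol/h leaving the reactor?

236 kmol/h

Conversion of E: E consumed = 1ξ₁ = 0.721 × 235.9 → ξ₁ = 170.1 kmol/h.
Yield of A: 1ξ₂ / 235.9 = 0.148 → ξ₂ = 34.91 kmol/h.
Outlet amounts (n = n₀ + Σ ν·ξ):
  E: 235.9 − 1(170.1) = 65.82
  D: 0 + 1(170.1) − 1(34.91) = 135.2
  A: 0 + 1(34.91) = 34.91
Total out = 65.82 + 135.2 + 34.91 = 235.9 kmol/h.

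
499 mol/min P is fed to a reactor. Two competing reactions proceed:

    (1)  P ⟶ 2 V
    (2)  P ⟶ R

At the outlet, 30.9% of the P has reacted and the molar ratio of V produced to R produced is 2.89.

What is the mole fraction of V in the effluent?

Conversion of P: P consumed = 0.309 × 499 = 154.2 mol/min = 1ξ₁ + 1ξ₂.
Selectivity: 2ξ₁ / (1ξ₂) = 2.89 → ξ₁ = 1.445 ξ₂.
Substitute: (1·1.445 + 1) ξ₂ = 154.2 → ξ₂ = 63.06 mol/min, ξ₁ = 91.13 mol/min.
Outlet amounts (n = n₀ + Σ ν·ξ):
  P: 499 − 1(91.13) − 1(63.06) = 344.8
  V: 0 + 2(91.13) = 182.3
  R: 0 + 1(63.06) = 63.06
Total out = 590.1 mol/min; y_V = 182.3 / 590.1 = 0.3088.

0.309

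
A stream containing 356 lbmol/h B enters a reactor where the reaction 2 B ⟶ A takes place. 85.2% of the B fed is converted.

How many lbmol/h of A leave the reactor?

B reacted = 0.852 × 356 = 303.3 lbmol/h; ν_B = −2, so ξ = 303.3/2 = 151.7 lbmol/h.
Outlet amounts (n = n₀ + ν ξ):
  B: 356 − 2(151.7) = 52.69
  A: 0 + 1(151.7) = 151.7

152 lbmol/h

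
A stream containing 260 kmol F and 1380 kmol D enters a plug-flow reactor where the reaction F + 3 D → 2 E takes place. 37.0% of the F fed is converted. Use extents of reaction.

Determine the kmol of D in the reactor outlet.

1090 kmol

F reacted = 0.37 × 260 = 96.2 kmol; ν_F = −1, so ξ = 96.2/1 = 96.2 kmol.
Outlet amounts (n = n₀ + ν ξ):
  F: 260 − 1(96.2) = 163.8
  D: 1380 − 3(96.2) = 1091
  E: 0 + 2(96.2) = 192.4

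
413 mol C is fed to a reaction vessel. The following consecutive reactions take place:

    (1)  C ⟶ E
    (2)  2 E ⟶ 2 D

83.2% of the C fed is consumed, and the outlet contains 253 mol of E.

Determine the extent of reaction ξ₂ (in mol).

Conversion of C: C consumed = 1ξ₁ = 0.832 × 413 → ξ₁ = 343.6 mol.
E balance: n_E = 0 + 1ξ₁ − 2ξ₂ = 253 → ξ₂ = (1·343.6 − 253)/2 = 45.31 mol.
Outlet amounts (n = n₀ + Σ ν·ξ):
  C: 413 − 1(343.6) = 69.38
  E: 0 + 1(343.6) − 2(45.31) = 253
  D: 0 + 2(45.31) = 90.62

ξ₂ = 45.3 mol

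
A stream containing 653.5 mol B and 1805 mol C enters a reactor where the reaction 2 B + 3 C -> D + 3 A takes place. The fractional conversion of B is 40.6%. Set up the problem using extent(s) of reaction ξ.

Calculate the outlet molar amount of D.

133 mol

B reacted = 0.406 × 653.5 = 265.3 mol; ν_B = −2, so ξ = 265.3/2 = 132.7 mol.
Outlet amounts (n = n₀ + ν ξ):
  B: 653.5 − 2(132.7) = 388.2
  C: 1805 − 3(132.7) = 1407
  D: 0 + 1(132.7) = 132.7
  A: 0 + 3(132.7) = 398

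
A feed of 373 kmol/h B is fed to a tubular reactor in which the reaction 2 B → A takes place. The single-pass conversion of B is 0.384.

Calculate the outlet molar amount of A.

71.6 kmol/h

B reacted = 0.384 × 373 = 143.2 kmol/h; ν_B = −2, so ξ = 143.2/2 = 71.62 kmol/h.
Outlet amounts (n = n₀ + ν ξ):
  B: 373 − 2(71.62) = 229.8
  A: 0 + 1(71.62) = 71.62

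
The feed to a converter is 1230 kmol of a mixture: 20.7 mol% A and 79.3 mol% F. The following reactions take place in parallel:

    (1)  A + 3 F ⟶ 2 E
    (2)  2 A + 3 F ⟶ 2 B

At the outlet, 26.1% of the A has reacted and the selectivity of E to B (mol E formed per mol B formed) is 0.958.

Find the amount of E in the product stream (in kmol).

Conversion of A: A consumed = 0.261 × 254.6 = 66.45 kmol = 1ξ₁ + 2ξ₂.
Selectivity: 2ξ₁ / (2ξ₂) = 0.958 → ξ₁ = 0.958 ξ₂.
Substitute: (1·0.958 + 2) ξ₂ = 66.45 → ξ₂ = 22.47 kmol, ξ₁ = 21.52 kmol.
Outlet amounts (n = n₀ + Σ ν·ξ):
  A: 254.6 − 1(21.52) − 2(22.47) = 188.2
  F: 975.4 − 3(21.52) − 3(22.47) = 843.4
  E: 0 + 2(21.52) = 43.04
  B: 0 + 2(22.47) = 44.93

43 kmol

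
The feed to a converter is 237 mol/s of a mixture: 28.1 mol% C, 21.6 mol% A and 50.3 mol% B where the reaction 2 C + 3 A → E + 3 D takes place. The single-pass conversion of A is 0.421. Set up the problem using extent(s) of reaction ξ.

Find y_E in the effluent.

A reacted = 0.421 × 51.19 = 21.55 mol/s; ν_A = −3, so ξ = 21.55/3 = 7.184 mol/s.
Outlet amounts (n = n₀ + ν ξ):
  C: 66.6 − 2(7.184) = 52.23
  A: 51.19 − 3(7.184) = 29.64
  E: 0 + 1(7.184) = 7.184
  D: 0 + 3(7.184) = 21.55
  B: 119.2 (inert)
Total out = 229.8 mol/s; y_E = 7.184 / 229.8 = 0.03126.

0.0313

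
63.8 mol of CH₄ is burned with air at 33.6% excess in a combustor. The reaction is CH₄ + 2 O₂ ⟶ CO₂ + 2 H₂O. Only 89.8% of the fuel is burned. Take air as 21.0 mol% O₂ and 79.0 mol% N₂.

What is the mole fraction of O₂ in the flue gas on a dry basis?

0.0734

Stoichiometric O₂ = 2 × 63.8 = 127.6 mol; O₂ fed = 127.6 × 1.336 = 170.5 mol.
N₂ fed = 170.5 × 79/21 = 641.3 mol.
Fuel reacted = 0.898 × 63.8 → ξ = 57.29 mol.
Outlet (n = n₀ + ν ξ):
  CH₄: 63.8 − 1(57.29) = 6.508
  O₂: 170.5 − 2(57.29) = 55.89
  N₂: 641.3 (inert)
  CO₂: 0 + 1(57.29) = 57.29
  H₂O: 0 + 2(57.29) = 114.6
Dry total = 761 mol; y_O₂ (dry) = 55.89 / 761 = 0.07344.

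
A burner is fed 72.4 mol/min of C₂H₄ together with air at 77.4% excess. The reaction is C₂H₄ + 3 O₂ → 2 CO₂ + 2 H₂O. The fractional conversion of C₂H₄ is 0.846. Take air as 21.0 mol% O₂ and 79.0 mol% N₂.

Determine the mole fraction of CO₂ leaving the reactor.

0.0642

Stoichiometric O₂ = 3 × 72.4 = 217.2 mol/min; O₂ fed = 217.2 × 1.774 = 385.3 mol/min.
N₂ fed = 385.3 × 79/21 = 1450 mol/min.
Fuel reacted = 0.846 × 72.4 → ξ = 61.25 mol/min.
Outlet (n = n₀ + ν ξ):
  C₂H₄: 72.4 − 1(61.25) = 11.15
  O₂: 385.3 − 3(61.25) = 201.6
  N₂: 1450 (inert)
  CO₂: 0 + 2(61.25) = 122.5
  H₂O: 0 + 2(61.25) = 122.5
Total out = 1907 mol/min; y_CO₂ = 122.5 / 1907 = 0.06423.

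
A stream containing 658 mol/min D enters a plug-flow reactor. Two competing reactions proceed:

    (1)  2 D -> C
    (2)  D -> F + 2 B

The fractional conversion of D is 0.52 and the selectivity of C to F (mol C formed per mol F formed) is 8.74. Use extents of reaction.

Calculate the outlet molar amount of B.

37 mol/min

Conversion of D: D consumed = 0.52 × 658 = 342.2 mol/min = 2ξ₁ + 1ξ₂.
Selectivity: 1ξ₁ / (1ξ₂) = 8.74 → ξ₁ = 8.74 ξ₂.
Substitute: (2·8.74 + 1) ξ₂ = 342.2 → ξ₂ = 18.52 mol/min, ξ₁ = 161.8 mol/min.
Outlet amounts (n = n₀ + Σ ν·ξ):
  D: 658 − 2(161.8) − 1(18.52) = 315.8
  C: 0 + 1(161.8) = 161.8
  F: 0 + 1(18.52) = 18.52
  B: 0 + 2(18.52) = 37.03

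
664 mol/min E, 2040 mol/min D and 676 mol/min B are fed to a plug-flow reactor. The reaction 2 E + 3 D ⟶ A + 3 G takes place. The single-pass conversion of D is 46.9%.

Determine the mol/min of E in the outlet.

26.2 mol/min

D reacted = 0.469 × 2040 = 956.8 mol/min; ν_D = −3, so ξ = 956.8/3 = 318.9 mol/min.
Outlet amounts (n = n₀ + ν ξ):
  E: 664 − 2(318.9) = 26.16
  D: 2040 − 3(318.9) = 1083
  A: 0 + 1(318.9) = 318.9
  G: 0 + 3(318.9) = 956.8
  B: 676 (inert)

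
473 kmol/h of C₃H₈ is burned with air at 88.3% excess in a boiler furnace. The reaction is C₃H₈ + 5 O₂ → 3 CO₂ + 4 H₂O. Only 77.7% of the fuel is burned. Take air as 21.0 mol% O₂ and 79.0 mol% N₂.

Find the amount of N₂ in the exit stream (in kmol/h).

16800 kmol/h

Stoichiometric O₂ = 5 × 473 = 2365 kmol/h; O₂ fed = 2365 × 1.883 = 4453 kmol/h.
N₂ fed = 4453 × 79/21 = 16750 kmol/h.
Fuel reacted = 0.777 × 473 → ξ = 367.5 kmol/h.
Outlet (n = n₀ + ν ξ):
  C₃H₈: 473 − 1(367.5) = 105.5
  O₂: 4453 − 5(367.5) = 2616
  N₂: 16750 (inert)
  CO₂: 0 + 3(367.5) = 1103
  H₂O: 0 + 4(367.5) = 1470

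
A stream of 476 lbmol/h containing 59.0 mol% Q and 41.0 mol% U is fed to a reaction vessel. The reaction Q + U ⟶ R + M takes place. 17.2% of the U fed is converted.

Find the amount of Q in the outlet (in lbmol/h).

247 lbmol/h

U reacted = 0.172 × 195.2 = 33.57 lbmol/h; ν_U = −1, so ξ = 33.57/1 = 33.57 lbmol/h.
Outlet amounts (n = n₀ + ν ξ):
  Q: 280.8 − 1(33.57) = 247.3
  U: 195.2 − 1(33.57) = 161.6
  R: 0 + 1(33.57) = 33.57
  M: 0 + 1(33.57) = 33.57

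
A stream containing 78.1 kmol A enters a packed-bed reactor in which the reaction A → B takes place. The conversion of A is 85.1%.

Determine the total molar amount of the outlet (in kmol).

78.1 kmol

A reacted = 0.851 × 78.1 = 66.46 kmol; ν_A = −1, so ξ = 66.46/1 = 66.46 kmol.
Outlet amounts (n = n₀ + ν ξ):
  A: 78.1 − 1(66.46) = 11.64
  B: 0 + 1(66.46) = 66.46
Total out = 11.64 + 66.46 = 78.1 kmol.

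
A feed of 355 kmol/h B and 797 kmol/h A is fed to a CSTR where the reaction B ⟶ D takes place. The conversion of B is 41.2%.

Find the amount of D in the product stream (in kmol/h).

B reacted = 0.412 × 355 = 146.3 kmol/h; ν_B = −1, so ξ = 146.3/1 = 146.3 kmol/h.
Outlet amounts (n = n₀ + ν ξ):
  B: 355 − 1(146.3) = 208.7
  D: 0 + 1(146.3) = 146.3
  A: 797 (inert)

146 kmol/h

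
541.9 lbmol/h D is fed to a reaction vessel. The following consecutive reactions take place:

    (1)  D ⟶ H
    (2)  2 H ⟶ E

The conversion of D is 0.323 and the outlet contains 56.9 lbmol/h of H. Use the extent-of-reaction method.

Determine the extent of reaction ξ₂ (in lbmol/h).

ξ₂ = 59.1 lbmol/h

Conversion of D: D consumed = 1ξ₁ = 0.323 × 541.9 → ξ₁ = 175 lbmol/h.
H balance: n_H = 0 + 1ξ₁ − 2ξ₂ = 56.9 → ξ₂ = (1·175 − 56.9)/2 = 59.07 lbmol/h.
Outlet amounts (n = n₀ + Σ ν·ξ):
  D: 541.9 − 1(175) = 366.9
  H: 0 + 1(175) − 2(59.07) = 56.9
  E: 0 + 1(59.07) = 59.07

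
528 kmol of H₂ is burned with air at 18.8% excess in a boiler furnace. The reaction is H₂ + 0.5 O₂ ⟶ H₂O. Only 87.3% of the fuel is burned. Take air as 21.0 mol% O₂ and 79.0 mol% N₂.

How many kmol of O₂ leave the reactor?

83.2 kmol

Stoichiometric O₂ = 0.5 × 528 = 264 kmol; O₂ fed = 264 × 1.188 = 313.6 kmol.
N₂ fed = 313.6 × 79/21 = 1180 kmol.
Fuel reacted = 0.873 × 528 → ξ = 460.9 kmol.
Outlet (n = n₀ + ν ξ):
  H₂: 528 − 1(460.9) = 67.06
  O₂: 313.6 − 0.5(460.9) = 83.16
  N₂: 1180 (inert)
  H₂O: 0 + 1(460.9) = 460.9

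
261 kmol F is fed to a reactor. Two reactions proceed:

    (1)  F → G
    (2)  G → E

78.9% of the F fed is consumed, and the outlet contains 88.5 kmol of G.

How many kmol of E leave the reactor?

Conversion of F: F consumed = 1ξ₁ = 0.789 × 261 → ξ₁ = 205.9 kmol.
G balance: n_G = 0 + 1ξ₁ − 1ξ₂ = 88.5 → ξ₂ = (1·205.9 − 88.5)/1 = 117.4 kmol.
Outlet amounts (n = n₀ + Σ ν·ξ):
  F: 261 − 1(205.9) = 55.07
  G: 0 + 1(205.9) − 1(117.4) = 88.5
  E: 0 + 1(117.4) = 117.4

117 kmol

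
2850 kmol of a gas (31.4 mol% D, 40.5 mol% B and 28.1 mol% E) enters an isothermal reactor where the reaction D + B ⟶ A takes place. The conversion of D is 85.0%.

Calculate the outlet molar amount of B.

394 kmol

D reacted = 0.85 × 894.9 = 760.7 kmol; ν_D = −1, so ξ = 760.7/1 = 760.7 kmol.
Outlet amounts (n = n₀ + ν ξ):
  D: 894.9 − 1(760.7) = 134.2
  B: 1154 − 1(760.7) = 393.6
  A: 0 + 1(760.7) = 760.7
  E: 800.9 (inert)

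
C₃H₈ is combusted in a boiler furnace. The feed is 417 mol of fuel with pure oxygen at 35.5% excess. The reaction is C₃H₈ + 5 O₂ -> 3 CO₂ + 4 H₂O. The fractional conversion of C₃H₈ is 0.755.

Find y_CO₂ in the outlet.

0.266

Stoichiometric O₂ = 5 × 417 = 2085 mol; O₂ fed = 2085 × 1.355 = 2825 mol.
Fuel reacted = 0.755 × 417 → ξ = 314.8 mol.
Outlet (n = n₀ + ν ξ):
  C₃H₈: 417 − 1(314.8) = 102.2
  O₂: 2825 − 5(314.8) = 1251
  CO₂: 0 + 3(314.8) = 944.5
  H₂O: 0 + 4(314.8) = 1259
Total out = 3557 mol; y_CO₂ = 944.5 / 3557 = 0.2655.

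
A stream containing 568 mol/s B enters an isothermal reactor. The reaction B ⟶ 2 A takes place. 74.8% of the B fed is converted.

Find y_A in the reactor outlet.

B reacted = 0.748 × 568 = 424.9 mol/s; ν_B = −1, so ξ = 424.9/1 = 424.9 mol/s.
Outlet amounts (n = n₀ + ν ξ):
  B: 568 − 1(424.9) = 143.1
  A: 0 + 2(424.9) = 849.7
Total out = 992.9 mol/s; y_A = 849.7 / 992.9 = 0.8558.

0.856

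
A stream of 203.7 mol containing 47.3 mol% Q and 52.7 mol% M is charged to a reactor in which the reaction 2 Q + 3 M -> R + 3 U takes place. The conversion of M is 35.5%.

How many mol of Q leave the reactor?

70.9 mol

M reacted = 0.355 × 107.3 = 38.11 mol; ν_M = −3, so ξ = 38.11/3 = 12.7 mol.
Outlet amounts (n = n₀ + ν ξ):
  Q: 96.35 − 2(12.7) = 70.94
  M: 107.3 − 3(12.7) = 69.24
  R: 0 + 1(12.7) = 12.7
  U: 0 + 3(12.7) = 38.11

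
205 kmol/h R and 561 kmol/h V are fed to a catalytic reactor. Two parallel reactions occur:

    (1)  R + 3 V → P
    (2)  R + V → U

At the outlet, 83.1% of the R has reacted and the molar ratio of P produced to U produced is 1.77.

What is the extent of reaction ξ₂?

ξ₂ = 61.5 kmol/h

Conversion of R: R consumed = 0.831 × 205 = 170.4 kmol/h = 1ξ₁ + 1ξ₂.
Selectivity: 1ξ₁ / (1ξ₂) = 1.77 → ξ₁ = 1.77 ξ₂.
Substitute: (1·1.77 + 1) ξ₂ = 170.4 → ξ₂ = 61.5 kmol/h, ξ₁ = 108.9 kmol/h.
Outlet amounts (n = n₀ + Σ ν·ξ):
  R: 205 − 1(108.9) − 1(61.5) = 34.65
  V: 561 − 3(108.9) − 1(61.5) = 172.9
  P: 0 + 1(108.9) = 108.9
  U: 0 + 1(61.5) = 61.5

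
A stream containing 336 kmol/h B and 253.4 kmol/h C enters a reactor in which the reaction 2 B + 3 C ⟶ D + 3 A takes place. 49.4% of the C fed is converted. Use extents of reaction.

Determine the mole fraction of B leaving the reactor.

C reacted = 0.494 × 253.4 = 125.2 kmol/h; ν_C = −3, so ξ = 125.2/3 = 41.73 kmol/h.
Outlet amounts (n = n₀ + ν ξ):
  B: 336 − 2(41.73) = 252.5
  C: 253.4 − 3(41.73) = 128.2
  D: 0 + 1(41.73) = 41.73
  A: 0 + 3(41.73) = 125.2
Total out = 547.7 kmol/h; y_B = 252.5 / 547.7 = 0.4611.

0.461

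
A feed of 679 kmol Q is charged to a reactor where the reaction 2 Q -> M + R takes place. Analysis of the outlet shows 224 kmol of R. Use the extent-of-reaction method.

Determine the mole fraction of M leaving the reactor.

For R: n = n₀ + 1ξ → 224 = 0 + 1ξ, giving ξ = 224 kmol.
Outlet amounts (n = n₀ + ν ξ):
  Q: 679 − 2(224) = 231
  M: 0 + 1(224) = 224
  R: 0 + 1(224) = 224
Total out = 679 kmol; y_M = 224 / 679 = 0.3299.

0.33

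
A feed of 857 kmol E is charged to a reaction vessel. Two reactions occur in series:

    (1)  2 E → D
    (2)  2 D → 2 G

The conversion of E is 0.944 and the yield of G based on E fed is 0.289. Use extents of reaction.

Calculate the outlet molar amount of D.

Conversion of E: E consumed = 2ξ₁ = 0.944 × 857 → ξ₁ = 404.5 kmol.
Yield of G: 2ξ₂ / 857 = 0.289 → ξ₂ = 123.8 kmol.
Outlet amounts (n = n₀ + Σ ν·ξ):
  E: 857 − 2(404.5) = 47.99
  D: 0 + 1(404.5) − 2(123.8) = 156.8
  G: 0 + 2(123.8) = 247.7

157 kmol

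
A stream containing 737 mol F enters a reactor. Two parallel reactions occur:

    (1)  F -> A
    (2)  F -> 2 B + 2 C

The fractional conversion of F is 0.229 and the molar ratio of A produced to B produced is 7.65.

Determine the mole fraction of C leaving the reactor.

0.027

Conversion of F: F consumed = 0.229 × 737 = 168.8 mol = 1ξ₁ + 1ξ₂.
Selectivity: 1ξ₁ / (2ξ₂) = 7.65 → ξ₁ = 15.3 ξ₂.
Substitute: (1·15.3 + 1) ξ₂ = 168.8 → ξ₂ = 10.35 mol, ξ₁ = 158.4 mol.
Outlet amounts (n = n₀ + Σ ν·ξ):
  F: 737 − 1(158.4) − 1(10.35) = 568.2
  A: 0 + 1(158.4) = 158.4
  B: 0 + 2(10.35) = 20.71
  C: 0 + 2(10.35) = 20.71
Total out = 768.1 mol; y_C = 20.71 / 768.1 = 0.02696.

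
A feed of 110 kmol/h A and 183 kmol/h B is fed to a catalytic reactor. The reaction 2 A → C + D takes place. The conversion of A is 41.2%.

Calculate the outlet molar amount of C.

22.7 kmol/h

A reacted = 0.412 × 110 = 45.32 kmol/h; ν_A = −2, so ξ = 45.32/2 = 22.66 kmol/h.
Outlet amounts (n = n₀ + ν ξ):
  A: 110 − 2(22.66) = 64.68
  C: 0 + 1(22.66) = 22.66
  D: 0 + 1(22.66) = 22.66
  B: 183 (inert)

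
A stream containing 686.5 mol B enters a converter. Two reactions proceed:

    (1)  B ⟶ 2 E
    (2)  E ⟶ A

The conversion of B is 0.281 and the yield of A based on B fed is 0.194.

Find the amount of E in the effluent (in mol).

Conversion of B: B consumed = 1ξ₁ = 0.281 × 686.5 → ξ₁ = 192.9 mol.
Yield of A: 1ξ₂ / 686.5 = 0.194 → ξ₂ = 133.2 mol.
Outlet amounts (n = n₀ + Σ ν·ξ):
  B: 686.5 − 1(192.9) = 493.6
  E: 0 + 2(192.9) − 1(133.2) = 252.6
  A: 0 + 1(133.2) = 133.2

253 mol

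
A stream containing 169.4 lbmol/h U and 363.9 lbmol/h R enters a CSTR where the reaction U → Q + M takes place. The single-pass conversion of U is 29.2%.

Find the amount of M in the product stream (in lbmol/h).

49.5 lbmol/h

U reacted = 0.292 × 169.4 = 49.46 lbmol/h; ν_U = −1, so ξ = 49.46/1 = 49.46 lbmol/h.
Outlet amounts (n = n₀ + ν ξ):
  U: 169.4 − 1(49.46) = 119.9
  Q: 0 + 1(49.46) = 49.46
  M: 0 + 1(49.46) = 49.46
  R: 363.9 (inert)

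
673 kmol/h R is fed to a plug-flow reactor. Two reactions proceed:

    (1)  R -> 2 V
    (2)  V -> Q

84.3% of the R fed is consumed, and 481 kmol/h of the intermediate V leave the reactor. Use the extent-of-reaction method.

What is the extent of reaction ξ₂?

Conversion of R: R consumed = 1ξ₁ = 0.843 × 673 → ξ₁ = 567.3 kmol/h.
V balance: n_V = 0 + 2ξ₁ − 1ξ₂ = 481 → ξ₂ = (2·567.3 − 481)/1 = 653.7 kmol/h.
Outlet amounts (n = n₀ + Σ ν·ξ):
  R: 673 − 1(567.3) = 105.7
  V: 0 + 2(567.3) − 1(653.7) = 481
  Q: 0 + 1(653.7) = 653.7

ξ₂ = 654 kmol/h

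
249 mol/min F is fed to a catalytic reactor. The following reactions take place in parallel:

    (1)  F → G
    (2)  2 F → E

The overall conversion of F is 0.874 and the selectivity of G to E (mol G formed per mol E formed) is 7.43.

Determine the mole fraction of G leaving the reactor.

Conversion of F: F consumed = 0.874 × 249 = 217.6 mol/min = 1ξ₁ + 2ξ₂.
Selectivity: 1ξ₁ / (1ξ₂) = 7.43 → ξ₁ = 7.43 ξ₂.
Substitute: (1·7.43 + 2) ξ₂ = 217.6 → ξ₂ = 23.08 mol/min, ξ₁ = 171.5 mol/min.
Outlet amounts (n = n₀ + Σ ν·ξ):
  F: 249 − 1(171.5) − 2(23.08) = 31.37
  G: 0 + 1(171.5) = 171.5
  E: 0 + 1(23.08) = 23.08
Total out = 225.9 mol/min; y_G = 171.5 / 225.9 = 0.759.

0.759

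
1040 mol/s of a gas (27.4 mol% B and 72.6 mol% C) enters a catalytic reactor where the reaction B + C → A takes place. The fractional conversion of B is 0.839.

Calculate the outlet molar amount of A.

239 mol/s

B reacted = 0.839 × 285 = 239.1 mol/s; ν_B = −1, so ξ = 239.1/1 = 239.1 mol/s.
Outlet amounts (n = n₀ + ν ξ):
  B: 285 − 1(239.1) = 45.88
  C: 755 − 1(239.1) = 516
  A: 0 + 1(239.1) = 239.1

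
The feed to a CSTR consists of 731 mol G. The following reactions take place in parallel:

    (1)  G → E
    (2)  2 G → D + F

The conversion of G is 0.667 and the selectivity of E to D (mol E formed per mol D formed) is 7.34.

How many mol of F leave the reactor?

Conversion of G: G consumed = 0.667 × 731 = 487.6 mol = 1ξ₁ + 2ξ₂.
Selectivity: 1ξ₁ / (1ξ₂) = 7.34 → ξ₁ = 7.34 ξ₂.
Substitute: (1·7.34 + 2) ξ₂ = 487.6 → ξ₂ = 52.2 mol, ξ₁ = 383.2 mol.
Outlet amounts (n = n₀ + Σ ν·ξ):
  G: 731 − 1(383.2) − 2(52.2) = 243.4
  E: 0 + 1(383.2) = 383.2
  D: 0 + 1(52.2) = 52.2
  F: 0 + 1(52.2) = 52.2

52.2 mol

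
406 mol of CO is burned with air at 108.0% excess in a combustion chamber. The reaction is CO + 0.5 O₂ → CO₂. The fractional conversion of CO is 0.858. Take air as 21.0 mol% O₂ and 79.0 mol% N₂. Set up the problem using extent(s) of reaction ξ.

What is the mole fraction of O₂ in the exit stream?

Stoichiometric O₂ = 0.5 × 406 = 203 mol; O₂ fed = 203 × 2.080 = 422.2 mol.
N₂ fed = 422.2 × 79/21 = 1588 mol.
Fuel reacted = 0.858 × 406 → ξ = 348.3 mol.
Outlet (n = n₀ + ν ξ):
  CO: 406 − 1(348.3) = 57.65
  O₂: 422.2 − 0.5(348.3) = 248.1
  N₂: 1588 (inert)
  CO₂: 0 + 1(348.3) = 348.3
Total out = 2242 mol; y_O₂ = 248.1 / 2242 = 0.1106.

0.111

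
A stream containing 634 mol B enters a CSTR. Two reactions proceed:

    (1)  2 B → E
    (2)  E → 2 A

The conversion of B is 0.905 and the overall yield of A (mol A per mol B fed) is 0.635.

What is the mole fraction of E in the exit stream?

0.156

Conversion of B: B consumed = 2ξ₁ = 0.905 × 634 → ξ₁ = 286.9 mol.
Yield of A: 2ξ₂ / 634 = 0.635 → ξ₂ = 201.3 mol.
Outlet amounts (n = n₀ + Σ ν·ξ):
  B: 634 − 2(286.9) = 60.23
  E: 0 + 1(286.9) − 1(201.3) = 85.59
  A: 0 + 2(201.3) = 402.6
Total out = 548.4 mol; y_E = 85.59 / 548.4 = 0.1561.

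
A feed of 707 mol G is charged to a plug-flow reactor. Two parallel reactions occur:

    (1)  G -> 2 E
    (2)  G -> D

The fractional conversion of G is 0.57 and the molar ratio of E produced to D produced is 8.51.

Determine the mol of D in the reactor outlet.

76.7 mol

Conversion of G: G consumed = 0.57 × 707 = 403 mol = 1ξ₁ + 1ξ₂.
Selectivity: 2ξ₁ / (1ξ₂) = 8.51 → ξ₁ = 4.255 ξ₂.
Substitute: (1·4.255 + 1) ξ₂ = 403 → ξ₂ = 76.69 mol, ξ₁ = 326.3 mol.
Outlet amounts (n = n₀ + Σ ν·ξ):
  G: 707 − 1(326.3) − 1(76.69) = 304
  E: 0 + 2(326.3) = 652.6
  D: 0 + 1(76.69) = 76.69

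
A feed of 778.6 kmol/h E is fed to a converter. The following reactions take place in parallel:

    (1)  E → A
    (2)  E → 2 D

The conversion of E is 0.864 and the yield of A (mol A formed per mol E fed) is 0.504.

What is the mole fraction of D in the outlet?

Yield of A: 1ξ₁ / 778.6 = 0.504 → ξ₁ = 392.4 kmol/h.
Conversion of E: 1ξ₁ + 1ξ₂ = 0.864 × 778.6 = 672.7 → ξ₂ = 280.3 kmol/h.
Outlet amounts (n = n₀ + Σ ν·ξ):
  E: 778.6 − 1(392.4) − 1(280.3) = 105.9
  A: 0 + 1(392.4) = 392.4
  D: 0 + 2(280.3) = 560.6
Total out = 1059 kmol/h; y_D = 560.6 / 1059 = 0.5294.

0.529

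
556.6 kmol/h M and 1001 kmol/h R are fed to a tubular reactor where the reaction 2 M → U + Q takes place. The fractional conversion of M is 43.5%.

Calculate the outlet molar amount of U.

121 kmol/h

M reacted = 0.435 × 556.6 = 242.1 kmol/h; ν_M = −2, so ξ = 242.1/2 = 121.1 kmol/h.
Outlet amounts (n = n₀ + ν ξ):
  M: 556.6 − 2(121.1) = 314.5
  U: 0 + 1(121.1) = 121.1
  Q: 0 + 1(121.1) = 121.1
  R: 1001 (inert)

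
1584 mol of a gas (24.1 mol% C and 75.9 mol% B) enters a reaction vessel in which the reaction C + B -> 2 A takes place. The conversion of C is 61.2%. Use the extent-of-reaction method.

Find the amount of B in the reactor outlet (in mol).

C reacted = 0.612 × 381.7 = 233.6 mol; ν_C = −1, so ξ = 233.6/1 = 233.6 mol.
Outlet amounts (n = n₀ + ν ξ):
  C: 381.7 − 1(233.6) = 148.1
  B: 1202 − 1(233.6) = 968.6
  A: 0 + 2(233.6) = 467.3

969 mol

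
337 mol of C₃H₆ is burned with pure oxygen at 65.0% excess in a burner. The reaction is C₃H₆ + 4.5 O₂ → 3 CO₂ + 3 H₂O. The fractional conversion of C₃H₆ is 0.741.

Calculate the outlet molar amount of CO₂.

Stoichiometric O₂ = 4.5 × 337 = 1516 mol; O₂ fed = 1516 × 1.650 = 2502 mol.
Fuel reacted = 0.741 × 337 → ξ = 249.7 mol.
Outlet (n = n₀ + ν ξ):
  C₃H₆: 337 − 1(249.7) = 87.28
  O₂: 2502 − 4.5(249.7) = 1378
  CO₂: 0 + 3(249.7) = 749.2
  H₂O: 0 + 3(249.7) = 749.2

749 mol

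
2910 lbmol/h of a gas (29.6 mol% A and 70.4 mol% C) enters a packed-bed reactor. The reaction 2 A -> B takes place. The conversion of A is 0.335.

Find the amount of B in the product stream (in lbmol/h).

A reacted = 0.335 × 861.4 = 288.6 lbmol/h; ν_A = −2, so ξ = 288.6/2 = 144.3 lbmol/h.
Outlet amounts (n = n₀ + ν ξ):
  A: 861.4 − 2(144.3) = 572.8
  B: 0 + 1(144.3) = 144.3
  C: 2049 (inert)

144 lbmol/h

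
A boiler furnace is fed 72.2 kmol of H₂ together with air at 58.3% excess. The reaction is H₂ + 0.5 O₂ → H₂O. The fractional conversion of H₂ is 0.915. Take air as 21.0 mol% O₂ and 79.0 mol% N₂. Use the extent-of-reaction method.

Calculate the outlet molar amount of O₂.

Stoichiometric O₂ = 0.5 × 72.2 = 36.1 kmol; O₂ fed = 36.1 × 1.583 = 57.15 kmol.
N₂ fed = 57.15 × 79/21 = 215 kmol.
Fuel reacted = 0.915 × 72.2 → ξ = 66.06 kmol.
Outlet (n = n₀ + ν ξ):
  H₂: 72.2 − 1(66.06) = 6.137
  O₂: 57.15 − 0.5(66.06) = 24.11
  N₂: 215 (inert)
  H₂O: 0 + 1(66.06) = 66.06

24.1 kmol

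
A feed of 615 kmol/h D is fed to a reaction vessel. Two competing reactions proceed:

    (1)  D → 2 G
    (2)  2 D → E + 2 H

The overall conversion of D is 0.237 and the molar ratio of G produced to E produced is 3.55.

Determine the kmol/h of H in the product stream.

77.2 kmol/h

Conversion of D: D consumed = 0.237 × 615 = 145.8 kmol/h = 1ξ₁ + 2ξ₂.
Selectivity: 2ξ₁ / (1ξ₂) = 3.55 → ξ₁ = 1.775 ξ₂.
Substitute: (1·1.775 + 2) ξ₂ = 145.8 → ξ₂ = 38.61 kmol/h, ξ₁ = 68.53 kmol/h.
Outlet amounts (n = n₀ + Σ ν·ξ):
  D: 615 − 1(68.53) − 2(38.61) = 469.2
  G: 0 + 2(68.53) = 137.1
  E: 0 + 1(38.61) = 38.61
  H: 0 + 2(38.61) = 77.22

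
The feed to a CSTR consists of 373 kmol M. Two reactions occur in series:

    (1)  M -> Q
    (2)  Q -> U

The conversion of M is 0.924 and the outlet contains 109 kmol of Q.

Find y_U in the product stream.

0.632

Conversion of M: M consumed = 1ξ₁ = 0.924 × 373 → ξ₁ = 344.7 kmol.
Q balance: n_Q = 0 + 1ξ₁ − 1ξ₂ = 109 → ξ₂ = (1·344.7 − 109)/1 = 235.7 kmol.
Outlet amounts (n = n₀ + Σ ν·ξ):
  M: 373 − 1(344.7) = 28.35
  Q: 0 + 1(344.7) − 1(235.7) = 109
  U: 0 + 1(235.7) = 235.7
Total out = 373 kmol; y_U = 235.7 / 373 = 0.6318.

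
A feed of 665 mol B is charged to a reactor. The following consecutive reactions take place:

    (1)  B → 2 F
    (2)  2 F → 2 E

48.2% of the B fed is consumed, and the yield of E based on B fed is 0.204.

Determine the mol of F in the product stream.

Conversion of B: B consumed = 1ξ₁ = 0.482 × 665 → ξ₁ = 320.5 mol.
Yield of E: 2ξ₂ / 665 = 0.204 → ξ₂ = 67.83 mol.
Outlet amounts (n = n₀ + Σ ν·ξ):
  B: 665 − 1(320.5) = 344.5
  F: 0 + 2(320.5) − 2(67.83) = 505.4
  E: 0 + 2(67.83) = 135.7

505 mol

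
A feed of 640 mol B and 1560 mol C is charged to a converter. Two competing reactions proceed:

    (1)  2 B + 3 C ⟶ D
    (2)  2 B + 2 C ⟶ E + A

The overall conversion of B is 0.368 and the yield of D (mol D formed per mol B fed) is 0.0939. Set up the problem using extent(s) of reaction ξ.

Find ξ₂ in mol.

Yield of D: 1ξ₁ / 640 = 0.0939 → ξ₁ = 60.1 mol.
Conversion of B: 2ξ₁ + 2ξ₂ = 0.368 × 640 = 235.5 → ξ₂ = 57.66 mol.
Outlet amounts (n = n₀ + Σ ν·ξ):
  B: 640 − 2(60.1) − 2(57.66) = 404.5
  C: 1560 − 3(60.1) − 2(57.66) = 1264
  D: 0 + 1(60.1) = 60.1
  E: 0 + 1(57.66) = 57.66
  A: 0 + 1(57.66) = 57.66

ξ₂ = 57.7 mol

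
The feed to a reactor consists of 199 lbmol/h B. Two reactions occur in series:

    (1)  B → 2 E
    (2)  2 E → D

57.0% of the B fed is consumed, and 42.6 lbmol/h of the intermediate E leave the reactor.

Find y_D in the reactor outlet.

0.418

Conversion of B: B consumed = 1ξ₁ = 0.57 × 199 → ξ₁ = 113.4 lbmol/h.
E balance: n_E = 0 + 2ξ₁ − 2ξ₂ = 42.6 → ξ₂ = (2·113.4 − 42.6)/2 = 92.13 lbmol/h.
Outlet amounts (n = n₀ + Σ ν·ξ):
  B: 199 − 1(113.4) = 85.57
  E: 0 + 2(113.4) − 2(92.13) = 42.6
  D: 0 + 1(92.13) = 92.13
Total out = 220.3 lbmol/h; y_D = 92.13 / 220.3 = 0.4182.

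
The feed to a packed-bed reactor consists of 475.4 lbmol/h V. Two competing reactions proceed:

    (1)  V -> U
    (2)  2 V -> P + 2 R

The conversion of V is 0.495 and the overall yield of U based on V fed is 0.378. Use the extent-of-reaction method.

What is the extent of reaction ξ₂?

Yield of U: 1ξ₁ / 475.4 = 0.378 → ξ₁ = 179.7 lbmol/h.
Conversion of V: 1ξ₁ + 2ξ₂ = 0.495 × 475.4 = 235.3 → ξ₂ = 27.81 lbmol/h.
Outlet amounts (n = n₀ + Σ ν·ξ):
  V: 475.4 − 1(179.7) − 2(27.81) = 240.1
  U: 0 + 1(179.7) = 179.7
  P: 0 + 1(27.81) = 27.81
  R: 0 + 2(27.81) = 55.62

ξ₂ = 27.8 lbmol/h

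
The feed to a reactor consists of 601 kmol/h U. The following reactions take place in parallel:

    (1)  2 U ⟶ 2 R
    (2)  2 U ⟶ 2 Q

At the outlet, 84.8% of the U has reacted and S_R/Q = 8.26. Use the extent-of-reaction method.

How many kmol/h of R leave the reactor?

455 kmol/h

Conversion of U: U consumed = 0.848 × 601 = 509.6 kmol/h = 2ξ₁ + 2ξ₂.
Selectivity: 2ξ₁ / (2ξ₂) = 8.26 → ξ₁ = 8.26 ξ₂.
Substitute: (2·8.26 + 2) ξ₂ = 509.6 → ξ₂ = 27.52 kmol/h, ξ₁ = 227.3 kmol/h.
Outlet amounts (n = n₀ + Σ ν·ξ):
  U: 601 − 2(227.3) − 2(27.52) = 91.35
  R: 0 + 2(227.3) = 454.6
  Q: 0 + 2(27.52) = 55.04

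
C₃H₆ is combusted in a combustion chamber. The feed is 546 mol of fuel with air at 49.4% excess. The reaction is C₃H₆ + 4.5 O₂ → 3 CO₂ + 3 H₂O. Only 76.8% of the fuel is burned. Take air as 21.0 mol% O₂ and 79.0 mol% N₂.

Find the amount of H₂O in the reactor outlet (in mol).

1260 mol

Stoichiometric O₂ = 4.5 × 546 = 2457 mol; O₂ fed = 2457 × 1.494 = 3671 mol.
N₂ fed = 3671 × 79/21 = 13810 mol.
Fuel reacted = 0.768 × 546 → ξ = 419.3 mol.
Outlet (n = n₀ + ν ξ):
  C₃H₆: 546 − 1(419.3) = 126.7
  O₂: 3671 − 4.5(419.3) = 1784
  N₂: 13810 (inert)
  CO₂: 0 + 3(419.3) = 1258
  H₂O: 0 + 3(419.3) = 1258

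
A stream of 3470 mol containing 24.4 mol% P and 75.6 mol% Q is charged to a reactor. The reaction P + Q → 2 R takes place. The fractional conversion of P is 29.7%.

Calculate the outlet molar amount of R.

P reacted = 0.297 × 846.7 = 251.5 mol; ν_P = −1, so ξ = 251.5/1 = 251.5 mol.
Outlet amounts (n = n₀ + ν ξ):
  P: 846.7 − 1(251.5) = 595.2
  Q: 2623 − 1(251.5) = 2372
  R: 0 + 2(251.5) = 502.9

503 mol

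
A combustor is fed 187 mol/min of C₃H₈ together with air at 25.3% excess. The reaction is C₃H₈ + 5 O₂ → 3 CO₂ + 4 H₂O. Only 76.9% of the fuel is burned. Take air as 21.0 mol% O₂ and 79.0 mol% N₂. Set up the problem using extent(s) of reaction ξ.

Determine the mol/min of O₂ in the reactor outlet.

453 mol/min

Stoichiometric O₂ = 5 × 187 = 935 mol/min; O₂ fed = 935 × 1.253 = 1172 mol/min.
N₂ fed = 1172 × 79/21 = 4407 mol/min.
Fuel reacted = 0.769 × 187 → ξ = 143.8 mol/min.
Outlet (n = n₀ + ν ξ):
  C₃H₈: 187 − 1(143.8) = 43.2
  O₂: 1172 − 5(143.8) = 452.5
  N₂: 4407 (inert)
  CO₂: 0 + 3(143.8) = 431.4
  H₂O: 0 + 4(143.8) = 575.2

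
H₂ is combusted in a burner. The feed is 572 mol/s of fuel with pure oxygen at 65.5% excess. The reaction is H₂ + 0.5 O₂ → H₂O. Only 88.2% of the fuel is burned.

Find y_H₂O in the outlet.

Stoichiometric O₂ = 0.5 × 572 = 286 mol/s; O₂ fed = 286 × 1.655 = 473.3 mol/s.
Fuel reacted = 0.882 × 572 → ξ = 504.5 mol/s.
Outlet (n = n₀ + ν ξ):
  H₂: 572 − 1(504.5) = 67.5
  O₂: 473.3 − 0.5(504.5) = 221.1
  H₂O: 0 + 1(504.5) = 504.5
Total out = 793.1 mol/s; y_H₂O = 504.5 / 793.1 = 0.6361.

0.636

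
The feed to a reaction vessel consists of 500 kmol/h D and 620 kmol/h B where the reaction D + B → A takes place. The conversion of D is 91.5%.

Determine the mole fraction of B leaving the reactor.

D reacted = 0.915 × 500 = 457.5 kmol/h; ν_D = −1, so ξ = 457.5/1 = 457.5 kmol/h.
Outlet amounts (n = n₀ + ν ξ):
  D: 500 − 1(457.5) = 42.5
  B: 620 − 1(457.5) = 162.5
  A: 0 + 1(457.5) = 457.5
Total out = 662.5 kmol/h; y_B = 162.5 / 662.5 = 0.2453.

0.245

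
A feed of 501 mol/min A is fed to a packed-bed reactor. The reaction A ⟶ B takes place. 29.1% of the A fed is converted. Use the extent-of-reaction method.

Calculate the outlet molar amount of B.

A reacted = 0.291 × 501 = 145.8 mol/min; ν_A = −1, so ξ = 145.8/1 = 145.8 mol/min.
Outlet amounts (n = n₀ + ν ξ):
  A: 501 − 1(145.8) = 355.2
  B: 0 + 1(145.8) = 145.8

146 mol/min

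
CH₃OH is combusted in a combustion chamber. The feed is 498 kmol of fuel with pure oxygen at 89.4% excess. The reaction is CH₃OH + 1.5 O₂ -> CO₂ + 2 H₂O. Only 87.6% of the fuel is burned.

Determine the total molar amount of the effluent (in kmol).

Stoichiometric O₂ = 1.5 × 498 = 747 kmol; O₂ fed = 747 × 1.894 = 1415 kmol.
Fuel reacted = 0.876 × 498 → ξ = 436.2 kmol.
Outlet (n = n₀ + ν ξ):
  CH₃OH: 498 − 1(436.2) = 61.75
  O₂: 1415 − 1.5(436.2) = 760.4
  CO₂: 0 + 1(436.2) = 436.2
  H₂O: 0 + 2(436.2) = 872.5
Total out = 61.75 + 760.4 + 436.2 + 872.5 = 2131 kmol.

2130 kmol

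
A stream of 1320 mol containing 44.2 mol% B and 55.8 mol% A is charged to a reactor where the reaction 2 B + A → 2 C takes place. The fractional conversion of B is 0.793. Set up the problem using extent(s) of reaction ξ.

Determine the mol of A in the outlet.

505 mol

B reacted = 0.793 × 583.4 = 462.7 mol; ν_B = −2, so ξ = 462.7/2 = 231.3 mol.
Outlet amounts (n = n₀ + ν ξ):
  B: 583.4 − 2(231.3) = 120.8
  A: 736.6 − 1(231.3) = 505.2
  C: 0 + 2(231.3) = 462.7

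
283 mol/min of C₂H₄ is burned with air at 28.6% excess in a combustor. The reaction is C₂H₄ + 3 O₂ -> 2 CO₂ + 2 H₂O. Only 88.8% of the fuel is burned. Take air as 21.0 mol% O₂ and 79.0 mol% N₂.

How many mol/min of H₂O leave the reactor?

Stoichiometric O₂ = 3 × 283 = 849 mol/min; O₂ fed = 849 × 1.286 = 1092 mol/min.
N₂ fed = 1092 × 79/21 = 4107 mol/min.
Fuel reacted = 0.888 × 283 → ξ = 251.3 mol/min.
Outlet (n = n₀ + ν ξ):
  C₂H₄: 283 − 1(251.3) = 31.7
  O₂: 1092 − 3(251.3) = 337.9
  N₂: 4107 (inert)
  CO₂: 0 + 2(251.3) = 502.6
  H₂O: 0 + 2(251.3) = 502.6

503 mol/min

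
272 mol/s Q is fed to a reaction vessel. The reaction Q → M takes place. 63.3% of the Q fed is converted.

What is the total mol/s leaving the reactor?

272 mol/s

Q reacted = 0.633 × 272 = 172.2 mol/s; ν_Q = −1, so ξ = 172.2/1 = 172.2 mol/s.
Outlet amounts (n = n₀ + ν ξ):
  Q: 272 − 1(172.2) = 99.82
  M: 0 + 1(172.2) = 172.2
Total out = 99.82 + 172.2 = 272 mol/s.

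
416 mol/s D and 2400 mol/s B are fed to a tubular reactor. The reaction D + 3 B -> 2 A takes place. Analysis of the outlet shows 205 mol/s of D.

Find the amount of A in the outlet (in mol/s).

For D: n = n₀ − 1ξ → 205 = 416 − 1ξ, giving ξ = 211 mol/s.
Outlet amounts (n = n₀ + ν ξ):
  D: 416 − 1(211) = 205
  B: 2400 − 3(211) = 1767
  A: 0 + 2(211) = 422

422 mol/s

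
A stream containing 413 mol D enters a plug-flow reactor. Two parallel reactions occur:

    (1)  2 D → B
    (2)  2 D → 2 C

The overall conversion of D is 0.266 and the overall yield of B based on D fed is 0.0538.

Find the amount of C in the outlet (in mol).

65.4 mol

Yield of B: 1ξ₁ / 413 = 0.0538 → ξ₁ = 22.22 mol.
Conversion of D: 2ξ₁ + 2ξ₂ = 0.266 × 413 = 109.9 → ξ₂ = 32.71 mol.
Outlet amounts (n = n₀ + Σ ν·ξ):
  D: 413 − 2(22.22) − 2(32.71) = 303.1
  B: 0 + 1(22.22) = 22.22
  C: 0 + 2(32.71) = 65.42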